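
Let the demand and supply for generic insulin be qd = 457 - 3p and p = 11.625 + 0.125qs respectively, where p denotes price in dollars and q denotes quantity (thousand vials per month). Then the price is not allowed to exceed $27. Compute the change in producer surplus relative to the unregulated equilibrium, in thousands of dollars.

-4945

Rearranging supply gives qs = 8p - 93. Without the control the market clears where 457 - 3p = 8p - 93, i.e. p* = 50 and q* = 307.
Because the ceiling (27) lies below the market-clearing price, it is binding.
At p = 27: qd = 457 - 3·27 = 376 and qs = 8·27 - 93 = 123.
Producer surplus without the control is ½ · (50 - 11.625) · 307 = 5890.5625.
With the ceiling, producers sell 123 units at 27, so PS = ½ · (27 - 11.625) · 123 = 945.5625.
Change in producer surplus = 945.5625 - 5890.5625 = -4945.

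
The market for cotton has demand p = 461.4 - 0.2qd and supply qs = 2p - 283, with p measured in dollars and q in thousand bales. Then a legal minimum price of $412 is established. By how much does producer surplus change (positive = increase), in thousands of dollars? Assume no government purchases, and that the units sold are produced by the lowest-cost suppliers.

Rearranging demand gives qd = 2307 - 5p. In a free market, 2307 - 5p = 2p - 283 gives the equilibrium p* = 370, q* = 457.
The floor of 412 is above the equilibrium price 370, so it binds.
At p = 412: qd = 2307 - 5·412 = 247 and qs = 2·412 - 283 = 541.
Producer surplus without the control is ½ · (370 - 141.5) · 457 = 52212.25.
With the floor, 247 units are sold at 412. The supply price at q = 247 is 265, so PS = ½ · [(412 - 141.5) + (412 - 265)] · 247 = 51561.25.
Change in producer surplus = 51561.25 - 52212.25 = -651.

-651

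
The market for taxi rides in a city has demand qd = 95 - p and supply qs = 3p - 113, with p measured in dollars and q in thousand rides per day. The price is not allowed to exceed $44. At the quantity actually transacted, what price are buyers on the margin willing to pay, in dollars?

76

Setting quantity demanded equal to quantity supplied, 95 - p = 3p - 113, gives p* = 52 and q* = 43.
Since 44 < 52, the ceiling is binding.
At p = 44: qd = 95 - 44 = 51 and qs = 3·44 - 113 = 19.
Only 19 units reach the market. On the demand curve, the marginal buyer's willingness to pay at q = 19 is (95 - 19) = 76.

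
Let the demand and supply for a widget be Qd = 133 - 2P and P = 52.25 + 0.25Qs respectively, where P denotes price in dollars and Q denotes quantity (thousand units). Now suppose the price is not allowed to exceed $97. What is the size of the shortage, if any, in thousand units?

Rearranging supply gives Qs = 4P - 209. Equilibrium: 133 - 2P = 4P - 209, so 342 = 6P and P* = 57, Q* = 19.
Since 97 is above P* = 57, the ceiling does not bind and the free-market outcome prevails.
Since the control does not bind, there is no shortage.

0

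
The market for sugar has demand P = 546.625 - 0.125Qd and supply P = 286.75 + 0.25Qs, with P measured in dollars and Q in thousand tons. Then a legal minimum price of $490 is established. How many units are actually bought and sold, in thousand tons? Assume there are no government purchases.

Rearranging demand gives Qd = 4373 - 8P; rearranging supply gives Qs = 4P - 1147. Equilibrium: 4373 - 8P = 4P - 1147, so 5520 = 12P and P* = 460, Q* = 693.
Since 490 > 460, the floor is binding.
At P = 490: Qd = 4373 - 8·490 = 453 and Qs = 4·490 - 1147 = 813.
The quantity actually transacted is the short side, demand: 453.

453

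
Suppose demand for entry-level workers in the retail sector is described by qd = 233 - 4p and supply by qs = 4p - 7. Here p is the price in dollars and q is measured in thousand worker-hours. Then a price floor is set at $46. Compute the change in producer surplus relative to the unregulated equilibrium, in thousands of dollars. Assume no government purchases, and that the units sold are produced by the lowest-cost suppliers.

Setting quantity demanded equal to quantity supplied, 233 - 4p = 4p - 7, gives p* = 30 and q* = 113.
Since 46 > 30, the floor is binding.
At p = 46: qd = 233 - 4·46 = 49 and qs = 4·46 - 7 = 177.
Producer surplus without the control is ½ · (30 - 1.75) · 113 = 1596.125.
With the floor, 49 units are sold at 46. The supply price at q = 49 is 14, so PS = ½ · [(46 - 1.75) + (46 - 14)] · 49 = 1868.125.
Change in producer surplus = 1868.125 - 1596.125 = 272.

272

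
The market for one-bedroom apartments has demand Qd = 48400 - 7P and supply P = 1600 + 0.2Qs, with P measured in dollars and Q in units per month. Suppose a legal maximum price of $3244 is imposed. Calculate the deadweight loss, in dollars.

Rearranging supply gives Qs = 5P - 8000. Equilibrium: 48400 - 7P = 5P - 8000, so 56400 = 12P and P* = 4700, Q* = 15500.
Because the ceiling (3244) lies below the market-clearing price, it is binding.
At P = 3244: Qd = 48400 - 7·3244 = 25692 and Qs = 5·3244 - 8000 = 8220.
Quantity traded falls to 8220. At Q = 8220 the demand price is (48400 - 8220)/7 = 5740 and the supply price is (8000 + 8220)/5 = 3244.
Deadweight loss = ½ · (5740 - 3244) · (15500 - 8220) = ½ · 2496 · 7280 = 9085440.

9085440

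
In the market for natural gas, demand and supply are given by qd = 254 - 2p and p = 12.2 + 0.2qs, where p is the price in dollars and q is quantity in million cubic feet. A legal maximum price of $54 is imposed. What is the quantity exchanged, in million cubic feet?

Rearranging supply gives qs = 5p - 61. Setting quantity demanded equal to quantity supplied, 254 - 2p = 5p - 61, gives p* = 45 and q* = 164.
Since 54 is above p* = 45, the ceiling does not bind and the free-market outcome prevails.

164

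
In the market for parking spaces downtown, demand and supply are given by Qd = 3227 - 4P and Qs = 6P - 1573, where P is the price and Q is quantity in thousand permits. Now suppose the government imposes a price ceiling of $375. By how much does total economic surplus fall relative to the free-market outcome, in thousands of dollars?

82687.5

Equilibrium: 3227 - 4P = 6P - 1573, so 4800 = 10P and P* = 480, Q* = 1307.
Since 375 < 480, the ceiling is binding.
At P = 375: Qd = 3227 - 4·375 = 1727 and Qs = 6·375 - 1573 = 677.
Quantity traded falls to 677. At Q = 677 the demand price is (3227 - 677)/4 = 637.5 and the supply price is (1573 + 677)/6 = 375.
Deadweight loss = ½ · (637.5 - 375) · (1307 - 677) = ½ · 262.5 · 630 = 82687.5.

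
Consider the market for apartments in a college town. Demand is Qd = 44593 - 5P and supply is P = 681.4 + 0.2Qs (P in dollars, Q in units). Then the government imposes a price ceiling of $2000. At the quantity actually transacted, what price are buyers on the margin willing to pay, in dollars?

Rearranging supply gives Qs = 5P - 3407. In a free market, 44593 - 5P = 5P - 3407 gives the equilibrium P* = 4800, Q* = 20593.
The ceiling of 2000 is below the equilibrium price 4800, so it binds.
At P = 2000: Qd = 44593 - 5·2000 = 34593 and Qs = 5·2000 - 3407 = 6593.
Only 6593 units reach the market. On the demand curve, the marginal buyer's willingness to pay at Q = 6593 is (44593 - 6593)/5 = 7600.

7600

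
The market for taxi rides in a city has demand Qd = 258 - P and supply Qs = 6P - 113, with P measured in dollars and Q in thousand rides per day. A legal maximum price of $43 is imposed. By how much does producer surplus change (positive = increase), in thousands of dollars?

-1750

Equilibrium: 258 - P = 6P - 113, so 371 = 7P and P* = 53, Q* = 205.
Because the ceiling (43) lies below the market-clearing price, it is binding.
At P = 43: Qd = 258 - 43 = 215 and Qs = 6·43 - 113 = 145.
Producer surplus without the control is ½ · (53 - 113/6) · 205 = 42025/12.
With the ceiling, producers sell 145 units at 43, so PS = ½ · (43 - 113/6) · 145 = 21025/12.
Change in producer surplus = 21025/12 - 42025/12 = -1750.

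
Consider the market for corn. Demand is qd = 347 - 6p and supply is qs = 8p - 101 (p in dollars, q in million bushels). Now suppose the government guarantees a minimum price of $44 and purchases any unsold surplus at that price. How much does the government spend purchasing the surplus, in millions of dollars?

In a free market, 347 - 6p = 8p - 101 gives the equilibrium p* = 32, q* = 155.
Because the floor (44) lies above the market-clearing price, it is binding.
At p = 44: qd = 347 - 6·44 = 83 and qs = 8·44 - 101 = 251.
Surplus = qs - qd = 168.
Government expenditure = surplus × support price = 168 × 44 = 7392.

7392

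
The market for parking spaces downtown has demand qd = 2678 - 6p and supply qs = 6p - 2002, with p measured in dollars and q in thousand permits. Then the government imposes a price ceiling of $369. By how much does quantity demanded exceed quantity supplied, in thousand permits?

252

In a free market, 2678 - 6p = 6p - 2002 gives the equilibrium p* = 390, q* = 338.
The ceiling of 369 is below the equilibrium price 390, so it binds.
At p = 369: qd = 2678 - 6·369 = 464 and qs = 6·369 - 2002 = 212.
Shortage = qd - qs = 464 - 212 = 252.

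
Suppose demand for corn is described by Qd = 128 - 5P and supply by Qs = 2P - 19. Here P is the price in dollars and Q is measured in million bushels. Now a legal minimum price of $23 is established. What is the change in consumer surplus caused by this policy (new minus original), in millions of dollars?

Without the control the market clears where 128 - 5P = 2P - 19, i.e. P* = 21 and Q* = 23.
The floor of 23 is above the equilibrium price 21, so it binds.
At P = 23: Qd = 128 - 5·23 = 13 and Qs = 2·23 - 19 = 27.
Consumer surplus without the control is ½ · (25.6 - 21) · 23 = 52.9.
With the floor, consumers buy 13 units at 23, so CS = ½ · (25.6 - 23) · 13 = 16.9.
Change in consumer surplus = 16.9 - 52.9 = -36.

-36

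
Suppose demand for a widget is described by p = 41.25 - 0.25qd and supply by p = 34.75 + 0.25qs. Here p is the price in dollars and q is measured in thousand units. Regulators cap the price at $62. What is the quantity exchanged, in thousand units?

Rearranging demand gives qd = 165 - 4p; rearranging supply gives qs = 4p - 139. Setting quantity demanded equal to quantity supplied, 165 - 4p = 4p - 139, gives p* = 38 and q* = 13.
The ceiling of 62 is above the equilibrium price 38, so it is not binding; the market clears at p* = 38, q* = 13.

13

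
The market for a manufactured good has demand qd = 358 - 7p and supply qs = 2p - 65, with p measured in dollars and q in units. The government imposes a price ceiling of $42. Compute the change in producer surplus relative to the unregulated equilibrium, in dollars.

Setting quantity demanded equal to quantity supplied, 358 - 7p = 2p - 65, gives p* = 47 and q* = 29.
Because the ceiling (42) lies below the market-clearing price, it is binding.
At p = 42: qd = 358 - 7·42 = 64 and qs = 2·42 - 65 = 19.
Producer surplus without the control is ½ · (47 - 32.5) · 29 = 210.25.
With the ceiling, producers sell 19 units at 42, so PS = ½ · (42 - 32.5) · 19 = 90.25.
Change in producer surplus = 90.25 - 210.25 = -120.

-120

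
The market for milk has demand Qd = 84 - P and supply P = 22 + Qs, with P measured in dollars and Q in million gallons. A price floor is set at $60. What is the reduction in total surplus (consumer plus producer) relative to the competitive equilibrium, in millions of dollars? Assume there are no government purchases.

Rearranging supply gives Qs = P - 22. In a free market, 84 - P = P - 22 gives the equilibrium P* = 53, Q* = 31.
Since 60 > 53, the floor is binding.
At P = 60: Qd = 84 - 60 = 24 and Qs = 60 - 22 = 38.
Quantity traded falls to 24. At Q = 24 the demand price is 84 - 24 = 60 and the supply price is 22 + 24 = 46.
Deadweight loss = ½ · (60 - 46) · (31 - 24) = ½ · 14 · 7 = 49.

49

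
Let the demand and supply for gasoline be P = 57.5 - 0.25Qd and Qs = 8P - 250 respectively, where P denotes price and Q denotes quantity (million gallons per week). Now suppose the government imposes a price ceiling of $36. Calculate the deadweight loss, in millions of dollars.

Rearranging demand gives Qd = 230 - 4P. Without the control the market clears where 230 - 4P = 8P - 250, i.e. P* = 40 and Q* = 70.
Since 36 < 40, the ceiling is binding.
At P = 36: Qd = 230 - 4·36 = 86 and Qs = 8·36 - 250 = 38.
Quantity traded falls to 38. At Q = 38 the demand price is (230 - 38)/4 = 48 and the supply price is (250 + 38)/8 = 36.
Deadweight loss = ½ · (48 - 36) · (70 - 38) = ½ · 12 · 32 = 192.

192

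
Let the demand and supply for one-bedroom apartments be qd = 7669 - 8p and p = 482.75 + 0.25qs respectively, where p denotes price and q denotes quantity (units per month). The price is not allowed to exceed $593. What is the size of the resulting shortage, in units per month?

2484

Rearranging supply gives qs = 4p - 1931. In a free market, 7669 - 8p = 4p - 1931 gives the equilibrium p* = 800, q* = 1269.
The ceiling of 593 is below the equilibrium price 800, so it binds.
At p = 593: qd = 7669 - 8·593 = 2925 and qs = 4·593 - 1931 = 441.
Shortage = qd - qs = 2925 - 441 = 2484.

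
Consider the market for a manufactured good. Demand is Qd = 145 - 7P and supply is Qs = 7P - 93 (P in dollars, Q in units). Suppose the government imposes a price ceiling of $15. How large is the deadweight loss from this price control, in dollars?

Equilibrium: 145 - 7P = 7P - 93, so 238 = 14P and P* = 17, Q* = 26.
Because the ceiling (15) lies below the market-clearing price, it is binding.
At P = 15: Qd = 145 - 7·15 = 40 and Qs = 7·15 - 93 = 12.
Quantity traded falls to 12. At Q = 12 the demand price is (145 - 12)/7 = 19 and the supply price is (93 + 12)/7 = 15.
Deadweight loss = ½ · (19 - 15) · (26 - 12) = ½ · 4 · 14 = 28.

28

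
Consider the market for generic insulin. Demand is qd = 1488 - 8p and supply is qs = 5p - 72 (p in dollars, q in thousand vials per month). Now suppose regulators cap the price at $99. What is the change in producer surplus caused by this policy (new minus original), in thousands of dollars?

-9985.5

In a free market, 1488 - 8p = 5p - 72 gives the equilibrium p* = 120, q* = 528.
Since 99 < 120, the ceiling is binding.
At p = 99: qd = 1488 - 8·99 = 696 and qs = 5·99 - 72 = 423.
Producer surplus without the control is ½ · (120 - 14.4) · 528 = 27878.4.
With the ceiling, producers sell 423 units at 99, so PS = ½ · (99 - 14.4) · 423 = 17892.9.
Change in producer surplus = 17892.9 - 27878.4 = -9985.5.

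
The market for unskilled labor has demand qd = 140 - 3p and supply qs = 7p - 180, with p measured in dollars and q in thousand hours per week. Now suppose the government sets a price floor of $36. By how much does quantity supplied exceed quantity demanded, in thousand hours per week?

Without the control the market clears where 140 - 3p = 7p - 180, i.e. p* = 32 and q* = 44.
Because the floor (36) lies above the market-clearing price, it is binding.
At p = 36: qd = 140 - 3·36 = 32 and qs = 7·36 - 180 = 72.
Surplus = qs - qd = 72 - 32 = 40.

40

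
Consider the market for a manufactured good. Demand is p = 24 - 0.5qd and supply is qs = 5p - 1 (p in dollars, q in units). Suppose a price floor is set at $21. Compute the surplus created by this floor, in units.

Rearranging demand gives qd = 48 - 2p. Without the control the market clears where 48 - 2p = 5p - 1, i.e. p* = 7 and q* = 34.
Since 21 > 7, the floor is binding.
At p = 21: qd = 48 - 2·21 = 6 and qs = 5·21 - 1 = 104.
Surplus = qs - qd = 104 - 6 = 98.

98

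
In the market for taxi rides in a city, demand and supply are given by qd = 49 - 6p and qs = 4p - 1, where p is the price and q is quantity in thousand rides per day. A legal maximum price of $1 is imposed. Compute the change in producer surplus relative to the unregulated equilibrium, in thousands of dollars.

-44

Setting quantity demanded equal to quantity supplied, 49 - 6p = 4p - 1, gives p* = 5 and q* = 19.
The ceiling of 1 is below the equilibrium price 5, so it binds.
At p = 1: qd = 49 - 6·1 = 43 and qs = 4·1 - 1 = 3.
Producer surplus without the control is ½ · (5 - 0.25) · 19 = 45.125.
With the ceiling, producers sell 3 units at 1, so PS = ½ · (1 - 0.25) · 3 = 1.125.
Change in producer surplus = 1.125 - 45.125 = -44.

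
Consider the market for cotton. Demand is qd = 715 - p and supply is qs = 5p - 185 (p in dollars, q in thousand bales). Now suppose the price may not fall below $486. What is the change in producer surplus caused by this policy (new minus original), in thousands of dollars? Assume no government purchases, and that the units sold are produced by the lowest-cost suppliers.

65654.4

In a free market, 715 - p = 5p - 185 gives the equilibrium p* = 150, q* = 565.
Since 486 > 150, the floor is binding.
At p = 486: qd = 715 - 486 = 229 and qs = 5·486 - 185 = 2245.
Producer surplus without the control is ½ · (150 - 37) · 565 = 31922.5.
With the floor, 229 units are sold at 486. The supply price at q = 229 is 82.8, so PS = ½ · [(486 - 37) + (486 - 82.8)] · 229 = 97576.9.
Change in producer surplus = 97576.9 - 31922.5 = 65654.4.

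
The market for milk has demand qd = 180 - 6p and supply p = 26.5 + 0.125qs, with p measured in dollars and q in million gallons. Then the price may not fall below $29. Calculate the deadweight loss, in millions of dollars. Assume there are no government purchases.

5.25

Rearranging supply gives qs = 8p - 212. Setting quantity demanded equal to quantity supplied, 180 - 6p = 8p - 212, gives p* = 28 and q* = 12.
The floor of 29 is above the equilibrium price 28, so it binds.
At p = 29: qd = 180 - 6·29 = 6 and qs = 8·29 - 212 = 20.
Quantity traded falls to 6. At q = 6 the demand price is (180 - 6)/6 = 29 and the supply price is (212 + 6)/8 = 27.25.
Deadweight loss = ½ · (29 - 27.25) · (12 - 6) = ½ · 1.75 · 6 = 5.25.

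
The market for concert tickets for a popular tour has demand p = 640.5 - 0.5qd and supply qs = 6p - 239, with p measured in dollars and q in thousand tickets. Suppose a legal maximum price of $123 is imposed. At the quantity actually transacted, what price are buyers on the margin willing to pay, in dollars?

391

Rearranging demand gives qd = 1281 - 2p. Equilibrium: 1281 - 2p = 6p - 239, so 1520 = 8p and p* = 190, q* = 901.
Because the ceiling (123) lies below the market-clearing price, it is binding.
At p = 123: qd = 1281 - 2·123 = 1035 and qs = 6·123 - 239 = 499.
Only 499 units reach the market. On the demand curve, the marginal buyer's willingness to pay at q = 499 is (1281 - 499)/2 = 391.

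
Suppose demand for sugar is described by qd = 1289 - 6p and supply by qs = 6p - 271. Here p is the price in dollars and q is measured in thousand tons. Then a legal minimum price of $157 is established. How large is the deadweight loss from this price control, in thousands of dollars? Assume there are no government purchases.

4374

In a free market, 1289 - 6p = 6p - 271 gives the equilibrium p* = 130, q* = 509.
The floor of 157 is above the equilibrium price 130, so it binds.
At p = 157: qd = 1289 - 6·157 = 347 and qs = 6·157 - 271 = 671.
Quantity traded falls to 347. At q = 347 the demand price is (1289 - 347)/6 = 157 and the supply price is (271 + 347)/6 = 103.
Deadweight loss = ½ · (157 - 103) · (509 - 347) = ½ · 54 · 162 = 4374.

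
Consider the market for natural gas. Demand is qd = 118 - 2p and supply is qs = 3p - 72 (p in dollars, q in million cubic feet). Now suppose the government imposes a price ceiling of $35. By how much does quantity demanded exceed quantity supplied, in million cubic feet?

Without the control the market clears where 118 - 2p = 3p - 72, i.e. p* = 38 and q* = 42.
Since 35 < 38, the ceiling is binding.
At p = 35: qd = 118 - 2·35 = 48 and qs = 3·35 - 72 = 33.
Shortage = qd - qs = 48 - 33 = 15.

15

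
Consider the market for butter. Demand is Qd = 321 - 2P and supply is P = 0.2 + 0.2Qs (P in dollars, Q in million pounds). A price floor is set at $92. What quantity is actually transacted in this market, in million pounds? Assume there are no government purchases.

Rearranging supply gives Qs = 5P - 1. Without the control the market clears where 321 - 2P = 5P - 1, i.e. P* = 46 and Q* = 229.
The floor of 92 is above the equilibrium price 46, so it binds.
At P = 92: Qd = 321 - 2·92 = 137 and Qs = 5·92 - 1 = 459.
The quantity actually transacted is the short side, demand: 137.

137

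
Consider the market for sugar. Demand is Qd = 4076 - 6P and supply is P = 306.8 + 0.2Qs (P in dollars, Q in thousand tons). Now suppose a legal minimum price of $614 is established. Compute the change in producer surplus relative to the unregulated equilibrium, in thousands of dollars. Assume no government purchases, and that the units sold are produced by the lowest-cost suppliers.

1830.4

Rearranging supply gives Qs = 5P - 1534. Without the control the market clears where 4076 - 6P = 5P - 1534, i.e. P* = 510 and Q* = 1016.
Since 614 > 510, the floor is binding.
At P = 614: Qd = 4076 - 6·614 = 392 and Qs = 5·614 - 1534 = 1536.
Producer surplus without the control is ½ · (510 - 306.8) · 1016 = 103225.6.
With the floor, 392 units are sold at 614. The supply price at Q = 392 is 385.2, so PS = ½ · [(614 - 306.8) + (614 - 385.2)] · 392 = 105056.
Change in producer surplus = 105056 - 103225.6 = 1830.4.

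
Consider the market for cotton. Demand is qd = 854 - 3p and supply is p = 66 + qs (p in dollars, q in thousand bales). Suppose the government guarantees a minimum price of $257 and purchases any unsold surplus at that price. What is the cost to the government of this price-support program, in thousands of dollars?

Rearranging supply gives qs = p - 66. In a free market, 854 - 3p = p - 66 gives the equilibrium p* = 230, q* = 164.
Because the floor (257) lies above the market-clearing price, it is binding.
At p = 257: qd = 854 - 3·257 = 83 and qs = 257 - 66 = 191.
Surplus = qs - qd = 108.
Government expenditure = surplus × support price = 108 × 257 = 27756.

27756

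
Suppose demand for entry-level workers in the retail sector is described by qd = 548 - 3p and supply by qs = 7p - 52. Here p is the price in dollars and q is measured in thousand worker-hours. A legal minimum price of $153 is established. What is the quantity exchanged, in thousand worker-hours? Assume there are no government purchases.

Setting quantity demanded equal to quantity supplied, 548 - 3p = 7p - 52, gives p* = 60 and q* = 368.
The floor of 153 is above the equilibrium price 60, so it binds.
At p = 153: qd = 548 - 3·153 = 89 and qs = 7·153 - 52 = 1019.
The quantity actually transacted is the short side, demand: 89.

89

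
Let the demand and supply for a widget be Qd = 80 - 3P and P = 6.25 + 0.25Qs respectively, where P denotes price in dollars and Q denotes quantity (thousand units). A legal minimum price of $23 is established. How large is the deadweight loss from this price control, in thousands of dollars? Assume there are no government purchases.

168

Rearranging supply gives Qs = 4P - 25. Without the control the market clears where 80 - 3P = 4P - 25, i.e. P* = 15 and Q* = 35.
Since 23 > 15, the floor is binding.
At P = 23: Qd = 80 - 3·23 = 11 and Qs = 4·23 - 25 = 67.
Quantity traded falls to 11. At Q = 11 the demand price is (80 - 11)/3 = 23 and the supply price is (25 + 11)/4 = 9.
Deadweight loss = ½ · (23 - 9) · (35 - 11) = ½ · 14 · 24 = 168.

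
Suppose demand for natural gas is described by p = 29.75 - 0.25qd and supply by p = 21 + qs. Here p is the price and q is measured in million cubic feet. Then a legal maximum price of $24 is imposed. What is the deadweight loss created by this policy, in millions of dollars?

Rearranging demand gives qd = 119 - 4p; rearranging supply gives qs = p - 21. Without the control the market clears where 119 - 4p = p - 21, i.e. p* = 28 and q* = 7.
Since 24 < 28, the ceiling is binding.
At p = 24: qd = 119 - 4·24 = 23 and qs = 24 - 21 = 3.
Quantity traded falls to 3. At q = 3 the demand price is (119 - 3)/4 = 29 and the supply price is 21 + 3 = 24.
Deadweight loss = ½ · (29 - 24) · (7 - 3) = ½ · 5 · 4 = 10.

10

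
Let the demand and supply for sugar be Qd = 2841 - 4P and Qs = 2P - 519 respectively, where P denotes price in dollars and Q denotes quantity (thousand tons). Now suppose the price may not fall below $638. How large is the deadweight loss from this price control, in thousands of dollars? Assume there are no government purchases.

36504

In a free market, 2841 - 4P = 2P - 519 gives the equilibrium P* = 560, Q* = 601.
The floor of 638 is above the equilibrium price 560, so it binds.
At P = 638: Qd = 2841 - 4·638 = 289 and Qs = 2·638 - 519 = 757.
Quantity traded falls to 289. At Q = 289 the demand price is (2841 - 289)/4 = 638 and the supply price is (519 + 289)/2 = 404.
Deadweight loss = ½ · (638 - 404) · (601 - 289) = ½ · 234 · 312 = 36504.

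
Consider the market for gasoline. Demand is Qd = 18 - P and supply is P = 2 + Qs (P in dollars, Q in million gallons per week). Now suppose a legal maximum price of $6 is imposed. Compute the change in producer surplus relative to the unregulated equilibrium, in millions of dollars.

-24

Rearranging supply gives Qs = P - 2. Equilibrium: 18 - P = P - 2, so 20 = 2P and P* = 10, Q* = 8.
Since 6 < 10, the ceiling is binding.
At P = 6: Qd = 18 - 6 = 12 and Qs = 6 - 2 = 4.
Producer surplus without the control is ½ · (10 - 2) · 8 = 32.
With the ceiling, producers sell 4 units at 6, so PS = ½ · (6 - 2) · 4 = 8.
Change in producer surplus = 8 - 32 = -24.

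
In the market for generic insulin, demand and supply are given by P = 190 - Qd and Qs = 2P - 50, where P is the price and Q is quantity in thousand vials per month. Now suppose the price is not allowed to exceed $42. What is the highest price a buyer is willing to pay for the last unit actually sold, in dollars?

Rearranging demand gives Qd = 190 - P. Setting quantity demanded equal to quantity supplied, 190 - P = 2P - 50, gives P* = 80 and Q* = 110.
Because the ceiling (42) lies below the market-clearing price, it is binding.
At P = 42: Qd = 190 - 42 = 148 and Qs = 2·42 - 50 = 34.
Only 34 units reach the market. On the demand curve, the marginal buyer's willingness to pay at Q = 34 is (190 - 34) = 156.

156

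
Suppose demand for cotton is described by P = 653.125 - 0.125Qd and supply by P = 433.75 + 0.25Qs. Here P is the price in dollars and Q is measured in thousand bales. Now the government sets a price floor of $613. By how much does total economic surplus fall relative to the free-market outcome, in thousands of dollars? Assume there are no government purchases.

Rearranging demand gives Qd = 5225 - 8P; rearranging supply gives Qs = 4P - 1735. Setting quantity demanded equal to quantity supplied, 5225 - 8P = 4P - 1735, gives P* = 580 and Q* = 585.
The floor of 613 is above the equilibrium price 580, so it binds.
At P = 613: Qd = 5225 - 8·613 = 321 and Qs = 4·613 - 1735 = 717.
Quantity traded falls to 321. At Q = 321 the demand price is (5225 - 321)/8 = 613 and the supply price is (1735 + 321)/4 = 514.
Deadweight loss = ½ · (613 - 514) · (585 - 321) = ½ · 99 · 264 = 13068.

13068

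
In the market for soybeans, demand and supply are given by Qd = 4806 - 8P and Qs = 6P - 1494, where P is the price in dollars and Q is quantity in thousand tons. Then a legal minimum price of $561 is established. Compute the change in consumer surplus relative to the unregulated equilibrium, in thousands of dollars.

Without the control the market clears where 4806 - 8P = 6P - 1494, i.e. P* = 450 and Q* = 1206.
Because the floor (561) lies above the market-clearing price, it is binding.
At P = 561: Qd = 4806 - 8·561 = 318 and Qs = 6·561 - 1494 = 1872.
Consumer surplus without the control is ½ · (600.75 - 450) · 1206 = 90902.25.
With the floor, consumers buy 318 units at 561, so CS = ½ · (600.75 - 561) · 318 = 6320.25.
Change in consumer surplus = 6320.25 - 90902.25 = -84582.

-84582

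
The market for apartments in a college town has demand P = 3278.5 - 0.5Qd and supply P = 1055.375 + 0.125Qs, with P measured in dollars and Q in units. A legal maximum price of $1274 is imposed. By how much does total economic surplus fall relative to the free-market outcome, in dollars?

Rearranging demand gives Qd = 6557 - 2P; rearranging supply gives Qs = 8P - 8443. Setting quantity demanded equal to quantity supplied, 6557 - 2P = 8P - 8443, gives P* = 1500 and Q* = 3557.
Because the ceiling (1274) lies below the market-clearing price, it is binding.
At P = 1274: Qd = 6557 - 2·1274 = 4009 and Qs = 8·1274 - 8443 = 1749.
Quantity traded falls to 1749. At Q = 1749 the demand price is (6557 - 1749)/2 = 2404 and the supply price is (8443 + 1749)/8 = 1274.
Deadweight loss = ½ · (2404 - 1274) · (3557 - 1749) = ½ · 1130 · 1808 = 1021520.

1021520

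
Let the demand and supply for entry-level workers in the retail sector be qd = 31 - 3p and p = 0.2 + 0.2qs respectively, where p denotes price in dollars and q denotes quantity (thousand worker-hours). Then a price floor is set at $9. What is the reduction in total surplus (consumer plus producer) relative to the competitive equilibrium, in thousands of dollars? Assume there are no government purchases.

Rearranging supply gives qs = 5p - 1. Equilibrium: 31 - 3p = 5p - 1, so 32 = 8p and p* = 4, q* = 19.
Because the floor (9) lies above the market-clearing price, it is binding.
At p = 9: qd = 31 - 3·9 = 4 and qs = 5·9 - 1 = 44.
Quantity traded falls to 4. At q = 4 the demand price is (31 - 4)/3 = 9 and the supply price is (1 + 4)/5 = 1.
Deadweight loss = ½ · (9 - 1) · (19 - 4) = ½ · 8 · 15 = 60.

60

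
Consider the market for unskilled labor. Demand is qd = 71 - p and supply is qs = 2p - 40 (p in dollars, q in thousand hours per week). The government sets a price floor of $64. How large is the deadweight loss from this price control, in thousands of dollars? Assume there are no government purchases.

Without the control the market clears where 71 - p = 2p - 40, i.e. p* = 37 and q* = 34.
Because the floor (64) lies above the market-clearing price, it is binding.
At p = 64: qd = 71 - 64 = 7 and qs = 2·64 - 40 = 88.
Quantity traded falls to 7. At q = 7 the demand price is 71 - 7 = 64 and the supply price is (40 + 7)/2 = 23.5.
Deadweight loss = ½ · (64 - 23.5) · (34 - 7) = ½ · 40.5 · 27 = 546.75.

546.75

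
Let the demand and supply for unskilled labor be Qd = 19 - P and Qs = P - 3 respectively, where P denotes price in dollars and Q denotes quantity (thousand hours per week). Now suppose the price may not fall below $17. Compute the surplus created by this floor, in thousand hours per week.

12

Equilibrium: 19 - P = P - 3, so 22 = 2P and P* = 11, Q* = 8.
Because the floor (17) lies above the market-clearing price, it is binding.
At P = 17: Qd = 19 - 17 = 2 and Qs = 17 - 3 = 14.
Surplus = Qs - Qd = 14 - 2 = 12.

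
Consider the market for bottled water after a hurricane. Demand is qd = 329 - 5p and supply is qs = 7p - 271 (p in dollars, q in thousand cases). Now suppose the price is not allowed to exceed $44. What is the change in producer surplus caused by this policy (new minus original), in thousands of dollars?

-348

Equilibrium: 329 - 5p = 7p - 271, so 600 = 12p and p* = 50, q* = 79.
Since 44 < 50, the ceiling is binding.
At p = 44: qd = 329 - 5·44 = 109 and qs = 7·44 - 271 = 37.
Producer surplus without the control is ½ · (50 - 271/7) · 79 = 6241/14.
With the ceiling, producers sell 37 units at 44, so PS = ½ · (44 - 271/7) · 37 = 1369/14.
Change in producer surplus = 1369/14 - 6241/14 = -348.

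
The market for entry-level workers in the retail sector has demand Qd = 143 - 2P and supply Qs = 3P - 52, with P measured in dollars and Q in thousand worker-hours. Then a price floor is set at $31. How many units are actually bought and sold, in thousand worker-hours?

Without the control the market clears where 143 - 2P = 3P - 52, i.e. P* = 39 and Q* = 65.
Since 31 is below P* = 39, the floor does not bind and the free-market outcome prevails.

65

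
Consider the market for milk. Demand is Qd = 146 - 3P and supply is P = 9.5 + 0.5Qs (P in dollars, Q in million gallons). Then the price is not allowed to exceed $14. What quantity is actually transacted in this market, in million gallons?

Rearranging supply gives Qs = 2P - 19. Without the control the market clears where 146 - 3P = 2P - 19, i.e. P* = 33 and Q* = 47.
Because the ceiling (14) lies below the market-clearing price, it is binding.
At P = 14: Qd = 146 - 3·14 = 104 and Qs = 2·14 - 19 = 9.
The quantity actually transacted is the short side, supply: 9.

9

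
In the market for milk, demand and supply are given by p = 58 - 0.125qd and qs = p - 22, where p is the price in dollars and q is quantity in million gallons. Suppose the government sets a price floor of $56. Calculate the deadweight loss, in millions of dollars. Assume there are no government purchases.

144

Rearranging demand gives qd = 464 - 8p. Without the control the market clears where 464 - 8p = p - 22, i.e. p* = 54 and q* = 32.
Because the floor (56) lies above the market-clearing price, it is binding.
At p = 56: qd = 464 - 8·56 = 16 and qs = 56 - 22 = 34.
Quantity traded falls to 16. At q = 16 the demand price is (464 - 16)/8 = 56 and the supply price is 22 + 16 = 38.
Deadweight loss = ½ · (56 - 38) · (32 - 16) = ½ · 18 · 16 = 144.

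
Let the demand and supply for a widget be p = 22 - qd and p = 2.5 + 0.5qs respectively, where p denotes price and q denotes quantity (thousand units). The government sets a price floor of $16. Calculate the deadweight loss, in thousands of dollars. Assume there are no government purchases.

Rearranging demand gives qd = 22 - p; rearranging supply gives qs = 2p - 5. Without the control the market clears where 22 - p = 2p - 5, i.e. p* = 9 and q* = 13.
Since 16 > 9, the floor is binding.
At p = 16: qd = 22 - 16 = 6 and qs = 2·16 - 5 = 27.
Quantity traded falls to 6. At q = 6 the demand price is 22 - 6 = 16 and the supply price is (5 + 6)/2 = 5.5.
Deadweight loss = ½ · (16 - 5.5) · (13 - 6) = ½ · 10.5 · 7 = 36.75.

36.75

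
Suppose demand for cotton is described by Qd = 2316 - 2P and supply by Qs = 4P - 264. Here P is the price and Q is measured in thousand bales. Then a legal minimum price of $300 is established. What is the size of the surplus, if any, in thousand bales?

0

Without the control the market clears where 2316 - 2P = 4P - 264, i.e. P* = 430 and Q* = 1456.
Since 300 is below P* = 430, the floor does not bind and the free-market outcome prevails.
Since the control does not bind, there is no surplus.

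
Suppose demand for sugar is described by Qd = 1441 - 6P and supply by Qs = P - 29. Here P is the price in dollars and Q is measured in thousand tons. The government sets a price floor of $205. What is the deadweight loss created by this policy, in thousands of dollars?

0

Equilibrium: 1441 - 6P = P - 29, so 1470 = 7P and P* = 210, Q* = 181.
The floor of 205 is below the equilibrium price 210, so it is not binding; the market clears at P* = 210, Q* = 181.
Since the control does not bind, no trades are prevented and deadweight loss is zero.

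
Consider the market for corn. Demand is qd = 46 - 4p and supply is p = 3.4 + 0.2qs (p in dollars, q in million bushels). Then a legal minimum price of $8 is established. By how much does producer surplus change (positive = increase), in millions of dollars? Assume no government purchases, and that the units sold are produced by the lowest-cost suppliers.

Rearranging supply gives qs = 5p - 17. Without the control the market clears where 46 - 4p = 5p - 17, i.e. p* = 7 and q* = 18.
Because the floor (8) lies above the market-clearing price, it is binding.
At p = 8: qd = 46 - 4·8 = 14 and qs = 5·8 - 17 = 23.
Producer surplus without the control is ½ · (7 - 3.4) · 18 = 32.4.
With the floor, 14 units are sold at 8. The supply price at q = 14 is 6.2, so PS = ½ · [(8 - 3.4) + (8 - 6.2)] · 14 = 44.8.
Change in producer surplus = 44.8 - 32.4 = 12.4.

12.4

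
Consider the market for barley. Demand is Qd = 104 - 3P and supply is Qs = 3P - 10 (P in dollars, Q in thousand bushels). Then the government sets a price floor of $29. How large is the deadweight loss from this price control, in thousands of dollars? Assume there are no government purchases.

Equilibrium: 104 - 3P = 3P - 10, so 114 = 6P and P* = 19, Q* = 47.
Because the floor (29) lies above the market-clearing price, it is binding.
At P = 29: Qd = 104 - 3·29 = 17 and Qs = 3·29 - 10 = 77.
Quantity traded falls to 17. At Q = 17 the demand price is (104 - 17)/3 = 29 and the supply price is (10 + 17)/3 = 9.
Deadweight loss = ½ · (29 - 9) · (47 - 17) = ½ · 20 · 30 = 300.

300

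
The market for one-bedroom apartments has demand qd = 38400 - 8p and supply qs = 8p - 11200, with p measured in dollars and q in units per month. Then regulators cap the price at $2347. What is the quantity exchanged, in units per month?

7576

Setting quantity demanded equal to quantity supplied, 38400 - 8p = 8p - 11200, gives p* = 3100 and q* = 13600.
The ceiling of 2347 is below the equilibrium price 3100, so it binds.
At p = 2347: qd = 38400 - 8·2347 = 19624 and qs = 8·2347 - 11200 = 7576.
The quantity actually transacted is the short side, supply: 7576.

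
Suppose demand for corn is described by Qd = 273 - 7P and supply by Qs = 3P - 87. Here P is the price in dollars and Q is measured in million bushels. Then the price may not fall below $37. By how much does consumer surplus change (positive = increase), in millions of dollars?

Without the control the market clears where 273 - 7P = 3P - 87, i.e. P* = 36 and Q* = 21.
The floor of 37 is above the equilibrium price 36, so it binds.
At P = 37: Qd = 273 - 7·37 = 14 and Qs = 3·37 - 87 = 24.
Consumer surplus without the control is ½ · (39 - 36) · 21 = 31.5.
With the floor, consumers buy 14 units at 37, so CS = ½ · (39 - 37) · 14 = 14.
Change in consumer surplus = 14 - 31.5 = -17.5.

-17.5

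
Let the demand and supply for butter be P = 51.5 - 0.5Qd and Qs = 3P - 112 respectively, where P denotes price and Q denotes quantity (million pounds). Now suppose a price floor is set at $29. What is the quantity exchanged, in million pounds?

Rearranging demand gives Qd = 103 - 2P. In a free market, 103 - 2P = 3P - 112 gives the equilibrium P* = 43, Q* = 17.
The floor of 29 is below the equilibrium price 43, so it is not binding; the market clears at P* = 43, Q* = 17.

17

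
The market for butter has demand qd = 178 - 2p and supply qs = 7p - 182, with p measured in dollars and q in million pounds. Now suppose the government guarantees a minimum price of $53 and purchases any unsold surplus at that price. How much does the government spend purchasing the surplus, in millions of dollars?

6201

Without the control the market clears where 178 - 2p = 7p - 182, i.e. p* = 40 and q* = 98.
The floor of 53 is above the equilibrium price 40, so it binds.
At p = 53: qd = 178 - 2·53 = 72 and qs = 7·53 - 182 = 189.
Surplus = qs - qd = 117.
Government expenditure = surplus × support price = 117 × 53 = 6201.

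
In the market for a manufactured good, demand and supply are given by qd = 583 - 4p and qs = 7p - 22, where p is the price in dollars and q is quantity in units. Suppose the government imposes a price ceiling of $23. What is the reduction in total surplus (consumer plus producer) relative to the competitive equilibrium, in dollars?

9856

Equilibrium: 583 - 4p = 7p - 22, so 605 = 11p and p* = 55, q* = 363.
Because the ceiling (23) lies below the market-clearing price, it is binding.
At p = 23: qd = 583 - 4·23 = 491 and qs = 7·23 - 22 = 139.
Quantity traded falls to 139. At q = 139 the demand price is (583 - 139)/4 = 111 and the supply price is (22 + 139)/7 = 23.
Deadweight loss = ½ · (111 - 23) · (363 - 139) = ½ · 88 · 224 = 9856.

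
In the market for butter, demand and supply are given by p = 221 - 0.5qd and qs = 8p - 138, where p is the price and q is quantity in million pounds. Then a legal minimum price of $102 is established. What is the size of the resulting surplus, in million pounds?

440

Rearranging demand gives qd = 442 - 2p. Without the control the market clears where 442 - 2p = 8p - 138, i.e. p* = 58 and q* = 326.
Since 102 > 58, the floor is binding.
At p = 102: qd = 442 - 2·102 = 238 and qs = 8·102 - 138 = 678.
Surplus = qs - qd = 678 - 238 = 440.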